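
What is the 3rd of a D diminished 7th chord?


Reasoning:
Diminished 7th chord = root + minor 3rd + diminished 5th + diminished 7th
Seventh chords stack in thirds, so the letter names are D-F-A-C
Root: D
Minor 3rd above D: F
Diminished 5th above D: Ab
Diminished 7th above D: Cb
The 3rd = F


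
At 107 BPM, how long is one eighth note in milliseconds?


One quarter-note beat = 60000 / BPM = 60000 / 107 ms
Eighth note = 1/2 × quarter note
Duration = 1/2 × 60000 / 107 = 30000 / 107
= 280.4 ms


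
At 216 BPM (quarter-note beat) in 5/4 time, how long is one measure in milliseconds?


Reasoning:
Quarter-note beat duration = 60000 / 216 ms
Beats per measure (5/4) = 5
One measure = 5 × 60000 / 216 = 300000 / 216 ms
= 1388.9 ms


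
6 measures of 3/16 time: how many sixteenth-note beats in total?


Solution.
Time signature 3/16: the bottom number 16 means the sixteenth note gets one count
The top number 3 means 3 sixteenth-note beats per measure
Total = 3 × 6 measures
= 18 sixteenth-note beats


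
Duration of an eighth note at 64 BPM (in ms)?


Solution.
One quarter-note beat = 60000 / BPM = 60000 / 64 ms
Eighth note = 1/2 × quarter note
Duration = 1/2 × 60000 / 64 = 30000 / 64
= 468.8 ms


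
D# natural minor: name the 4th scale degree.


Reasoning:
Natural minor scale pattern: W-H-W-W-H-W-W (2-1-2-2-1-2-2 semitones)
Starting from D#:
  D# + 2 semitones → E#
  E# + 1 semitone → F#
  F# + 2 semitones → G#
  G# + 2 semitones → A#
  A# + 1 semitone → B
  B + 2 semitones → C#
  C# + 2 semitones → D#
Scale: D# E# F# G# A# B C#
Degree 4 = G#


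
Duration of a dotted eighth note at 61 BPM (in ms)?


One quarter-note beat = 60000 / BPM = 60000 / 61 ms
Dotted eighth note = 3/4 × quarter note
Duration = 3/4 × 60000 / 61 = 45000 / 61
= 737.7 ms


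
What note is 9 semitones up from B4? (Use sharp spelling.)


Step by step:
B4: chromatic position 11 in octave 4 → absolute = 4×12 + 11 = 59
Transpose up 9: 59 + 9 = 68
68 = 5×12 + 8 → G# in octave 5
Result = G#5


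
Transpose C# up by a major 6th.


major 6th: 6 letter names, 9 semitones
Letter: C + 5 → A
Pitch: C# + 9 semitones, spelled as an A → A#
= A#


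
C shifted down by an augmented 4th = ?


Let's work it out.
augmented 4th: 4 letter names, 6 semitones
Letter: C - 3 → G
Pitch: C - 6 semitones, spelled as a G → Gb
= Gb


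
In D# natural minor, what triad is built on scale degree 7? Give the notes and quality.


Solution.
D# natural minor scale: D# E# F# G# A# B C#
Diatonic triad on degree 7 stacks scale notes 7, 2, 4: C# E# G#
C#→E# = 4 semitones; C#→G# = 7 semitones → major triad
= C# E# G# (major)


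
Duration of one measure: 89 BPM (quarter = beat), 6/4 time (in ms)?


Quarter-note beat duration = 60000 / 89 ms
Beats per measure (6/4) = 6
One measure = 6 × 60000 / 89 = 360000 / 89 ms
= 4044.9 ms


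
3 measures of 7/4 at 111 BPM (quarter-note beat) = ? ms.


Step by step:
Quarter-note beat duration = 60000 / 111 ms
Beats per measure (7/4) = 7
One measure = 7 × 60000 / 111 = 420000 / 111 ms
3 measures = 3 × 420000 / 111 = 1260000 / 111
= 11351.4 ms


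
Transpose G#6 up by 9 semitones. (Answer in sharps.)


Reasoning:
G#6: chromatic position 8 in octave 6 → absolute = 6×12 + 8 = 80
Transpose up 9: 80 + 9 = 89
89 = 7×12 + 5 → F in octave 7
Result = F7


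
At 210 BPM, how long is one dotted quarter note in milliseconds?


Reasoning:
One quarter-note beat = 60000 / BPM = 60000 / 210 ms
Dotted quarter note = 3/2 × quarter note
Duration = 3/2 × 60000 / 210 = 90000 / 210
= 428.6 ms


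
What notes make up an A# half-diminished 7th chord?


Solution.
Half-diminished 7th chord = root + minor 3rd + diminished 5th + minor 7th
Seventh chords stack in thirds, so the letter names are A-C-E-G
Root: A#
Minor 3rd above A#: C#
Diminished 5th above A#: E
Minor 7th above A#: G#
Chord = A# C# E G#


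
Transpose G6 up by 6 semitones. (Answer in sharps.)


G6: chromatic position 7 in octave 6 → absolute = 6×12 + 7 = 79
Transpose up 6: 79 + 6 = 85
85 = 7×12 + 1 → C# in octave 7
Result = C#7


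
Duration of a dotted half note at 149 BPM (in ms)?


Step by step:
One quarter-note beat = 60000 / BPM = 60000 / 149 ms
Dotted half note = 3 × quarter note
Duration = 3 × 60000 / 149 = 180000 / 149
= 1208.1 ms


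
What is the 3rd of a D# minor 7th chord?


Reasoning:
Minor 7th chord = root + minor 3rd + perfect 5th + minor 7th
Seventh chords stack in thirds, so the letter names are D-F-A-C
Root: D#
Minor 3rd above D#: F#
Perfect 5th above D#: A#
Minor 7th above D#: C#
The 3rd = F#


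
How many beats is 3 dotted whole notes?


Base whole note = 4 beats
Dot 1 adds half the previous value: +2
One dotted whole = 4 + 2 = 6
3 of them = 3 × 6 = 18
= 18 beats


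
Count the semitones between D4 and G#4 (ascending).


Reasoning:
Absolute semitone position = octave×12 + chromatic position
D4: 4×12 + 2 = 50
G#4: 4×12 + 8 = 56
Difference = 56 - 50 = 6
= 6 semitones


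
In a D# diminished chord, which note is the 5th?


Diminished triad = root + minor 3rd (3 semitones) + diminished 5th (6 semitones)
A triad on D# stacks thirds, so the chord tones use letter names D-F-A
Root: D#
Minor 3rd above D#: F#
Diminished 5th above D#: A
The 5th = A


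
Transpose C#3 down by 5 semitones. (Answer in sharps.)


Reasoning:
C#3: chromatic position 1 in octave 3 → absolute = 3×12 + 1 = 37
Transpose down 5: 37 - 5 = 32
32 = 2×12 + 8 → G# in octave 2
Result = G#2


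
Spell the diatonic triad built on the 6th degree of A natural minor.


A natural minor scale: A B C D E F G
Diatonic triad on degree 6 stacks scale notes 6, 1, 3: F A C
F→A = 4 semitones; F→C = 7 semitones → major triad
= F A C (major)


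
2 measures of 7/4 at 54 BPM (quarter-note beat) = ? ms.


Reasoning:
Quarter-note beat duration = 60000 / 54 ms
Beats per measure (7/4) = 7
One measure = 7 × 60000 / 54 = 420000 / 54 ms
2 measures = 2 × 420000 / 54 = 840000 / 54
= 15555.6 ms


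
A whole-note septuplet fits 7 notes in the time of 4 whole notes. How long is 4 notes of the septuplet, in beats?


Working:
Septuplet: 7 notes occupy the space of 4 whole notes
Space = 4 × 4 = 16 beats
Each septuplet note = 16 / 7 = 16/7 beats
4 notes = 4 × 16/7 = 64/7
= 64/7 beats


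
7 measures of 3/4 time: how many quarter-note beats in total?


Step by step:
Time signature 3/4: the bottom number 4 means the quarter note gets one count
The top number 3 means 3 quarter-note beats per measure
Total = 3 × 7 measures
= 21 quarter-note beats


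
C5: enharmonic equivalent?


Step by step:
Enharmonic notes sound the same pitch but are spelled with different letter names
C and B# name the same pitch class
Octave numbers change at C, so C5 = B#4
= B#4


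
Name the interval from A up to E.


Working:
Letter names: A → E spans 5 letter names → a 5th
Semitones: A → E = 7 half-steps
A 5th of 7 semitones is a perfect 5th
= perfect 5th


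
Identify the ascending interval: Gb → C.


Letter names: G → C spans 4 letter names → a 4th
Semitones: Gb → C = 6 half-steps
A 4th of 6 semitones is an augmented 4th
= augmented 4th


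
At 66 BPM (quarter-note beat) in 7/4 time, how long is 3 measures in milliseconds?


Step by step:
Quarter-note beat duration = 60000 / 66 ms
Beats per measure (7/4) = 7
One measure = 7 × 60000 / 66 = 420000 / 66 ms
3 measures = 3 × 420000 / 66 = 1260000 / 66
= 19090.9 ms


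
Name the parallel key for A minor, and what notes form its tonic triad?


Working:
Parallel keys share the same tonic but differ in mode
A minor → parallel is A major
Tonic triad of A major = A C# E
= A major; triad = A C# E


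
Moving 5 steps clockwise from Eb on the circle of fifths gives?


Let's work it out.
Each clockwise step on the circle of fifths moves up a perfect 5th
From Eb: Eb → Bb → F → C → G → D
= D


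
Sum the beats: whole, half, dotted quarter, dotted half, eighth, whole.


Step by step:
Beat values:
  whole = 4 beats
  half = 2 beats
  dotted quarter = 1.5 beats
  dotted half = 3 beats
  eighth = 0.5 beats
  whole = 4 beats
Sum = 4 + 2 + 1.5 + 3 + 0.5 + 4
= 15 beats


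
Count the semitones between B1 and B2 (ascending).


Working:
Absolute semitone position = octave×12 + chromatic position
B1: 1×12 + 11 = 23
B2: 2×12 + 11 = 35
Difference = 35 - 23 = 12
= 12 semitones


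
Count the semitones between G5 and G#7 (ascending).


Absolute semitone position = octave×12 + chromatic position
G5: 5×12 + 7 = 67
G#7: 7×12 + 8 = 92
Difference = 92 - 67 = 25
= 25 semitones


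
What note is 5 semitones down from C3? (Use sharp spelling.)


Let's work it out.
C3: chromatic position 0 in octave 3 → absolute = 3×12 + 0 = 36
Transpose down 5: 36 - 5 = 31
31 = 2×12 + 7 → G in octave 2
Result = G2


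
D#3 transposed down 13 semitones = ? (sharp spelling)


D#3: chromatic position 3 in octave 3 → absolute = 3×12 + 3 = 39
Transpose down 13: 39 - 13 = 26
26 = 2×12 + 2 → D in octave 2
Result = D2


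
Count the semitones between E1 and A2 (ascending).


Absolute semitone position = octave×12 + chromatic position
E1: 1×12 + 4 = 16
A2: 2×12 + 9 = 33
Difference = 33 - 16 = 17
= 17 semitones


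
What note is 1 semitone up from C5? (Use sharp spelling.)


Working:
C5: chromatic position 0 in octave 5 → absolute = 5×12 + 0 = 60
Transpose up 1: 60 + 1 = 61
61 = 5×12 + 1 → C# in octave 5
Result = C#5


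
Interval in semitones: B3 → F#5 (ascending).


Solution.
Absolute semitone position = octave×12 + chromatic position
B3: 3×12 + 11 = 47
F#5: 5×12 + 6 = 66
Difference = 66 - 47 = 19
= 19 semitones


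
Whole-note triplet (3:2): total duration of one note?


Step by step:
Triplet: 3 notes occupy the space of 2 whole notes
Space = 2 × 4 = 8 beats
Each triplet note = 8 / 3 = 8/3 beats
= 8/3 beats


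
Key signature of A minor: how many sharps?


Step by step:
Sharp minor keys follow the circle of fifths: A(0), E(1), B(2), F#(3), C#(4), G#(5), D#(6), A#(7)
A minor has 0 sharps
= 0 sharps


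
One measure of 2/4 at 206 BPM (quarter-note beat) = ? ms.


Let's work it out.
Quarter-note beat duration = 60000 / 206 ms
Beats per measure (2/4) = 2
One measure = 2 × 60000 / 206 = 120000 / 206 ms
= 582.5 ms


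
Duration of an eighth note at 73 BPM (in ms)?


One quarter-note beat = 60000 / BPM = 60000 / 73 ms
Eighth note = 1/2 × quarter note
Duration = 1/2 × 60000 / 73 = 30000 / 73
= 411.0 ms


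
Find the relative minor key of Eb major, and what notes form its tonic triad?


The relative minor shares the major's key signature and starts on its 6th degree
6th degree = a major 6th above the tonic; a major 6th above Eb is C
→ relative minor of Eb major is C minor
Tonic triad of C minor = root + minor 3rd + perfect 5th = C Eb G
= C minor; triad = C Eb G


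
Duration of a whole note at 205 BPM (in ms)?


Solution.
One quarter-note beat = 60000 / BPM = 60000 / 205 ms
Whole note = 4 × quarter note
Duration = 4 × 60000 / 205 = 240000 / 205
= 1170.7 ms


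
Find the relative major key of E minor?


Reasoning:
The relative major shares the key signature and is a minor 3rd above the minor tonic
A minor 3rd above E is G
→ relative major of E minor is G major
= G major


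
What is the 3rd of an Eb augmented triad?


Working:
Augmented triad = root + major 3rd (4 semitones) + augmented 5th (8 semitones)
A triad on Eb stacks thirds, so the chord tones use letter names E-G-B
Root: Eb
Major 3rd above Eb: G
Augmented 5th above Eb: B
The 3rd = G


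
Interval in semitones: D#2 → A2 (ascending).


Working:
Absolute semitone position = octave×12 + chromatic position
D#2: 2×12 + 3 = 27
A2: 2×12 + 9 = 33
Difference = 33 - 27 = 6
= 6 semitones


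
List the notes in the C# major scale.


Solution.
Major scale pattern: W-W-H-W-W-W-H (2-2-1-2-2-2-1 semitones)
Starting from C#:
  C# + 2 semitones → D#
  D# + 2 semitones → E#
  E# + 1 semitone → F#
  F# + 2 semitones → G#
  G# + 2 semitones → A#
  A# + 2 semitones → B#
  B# + 1 semitone → C#
Scale = C# D# E# F# G# A# B#


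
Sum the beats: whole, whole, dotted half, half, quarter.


Reasoning:
Beat values:
  whole = 4 beats
  whole = 4 beats
  dotted half = 3 beats
  half = 2 beats
  quarter = 1 beat
Sum = 4 + 4 + 3 + 2 + 1
= 14 beats


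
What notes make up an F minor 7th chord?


Minor 7th chord = root + minor 3rd + perfect 5th + minor 7th
Seventh chords stack in thirds, so the letter names are F-A-C-E
Root: F
Minor 3rd above F: Ab
Perfect 5th above F: C
Minor 7th above F: Eb
Chord = F Ab C Eb


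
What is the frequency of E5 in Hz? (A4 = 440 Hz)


Step by step:
f = 440 × 2^(n/12) where n = semitones from A4
E5: 7 semitones from A4
f = 440 × 2^(7/12)
f = 659.26 Hz


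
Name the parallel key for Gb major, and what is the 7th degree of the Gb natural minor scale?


Solution.
Parallel keys share the same tonic but differ in mode
Gb major → parallel is Gb minor
Gb natural minor scale: Gb Ab Bbb Cb Db Ebb Fb
= Gb minor; 7th degree = Fb


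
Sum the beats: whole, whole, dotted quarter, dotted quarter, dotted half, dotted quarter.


Let's work it out.
Beat values:
  whole = 4 beats
  whole = 4 beats
  dotted quarter = 1.5 beats
  dotted quarter = 1.5 beats
  dotted half = 3 beats
  dotted quarter = 1.5 beats
Sum = 4 + 4 + 1.5 + 1.5 + 3 + 1.5
= 15.5 beats


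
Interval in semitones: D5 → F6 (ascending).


Solution.
Absolute semitone position = octave×12 + chromatic position
D5: 5×12 + 2 = 62
F6: 6×12 + 5 = 77
Difference = 77 - 62 = 15
= 15 semitones


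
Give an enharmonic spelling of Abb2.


Let's work it out.
Enharmonic notes sound the same pitch but are spelled with different letter names
Abb and G name the same pitch class
= G2


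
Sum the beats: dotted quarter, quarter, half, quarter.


Working:
Beat values:
  dotted quarter = 1.5 beats
  quarter = 1 beat
  half = 2 beats
  quarter = 1 beat
Sum = 1.5 + 1 + 2 + 1
= 5.5 beats


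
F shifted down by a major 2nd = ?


Step by step:
major 2nd: 2 letter names, 2 semitones
Letter: F - 1 → E
Pitch: F - 2 semitones, spelled as an E → Eb
= Eb


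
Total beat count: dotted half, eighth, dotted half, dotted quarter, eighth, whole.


Beat values:
  dotted half = 3 beats
  eighth = 0.5 beats
  dotted half = 3 beats
  dotted quarter = 1.5 beats
  eighth = 0.5 beats
  whole = 4 beats
Sum = 3 + 0.5 + 3 + 1.5 + 0.5 + 4
= 12.5 beats


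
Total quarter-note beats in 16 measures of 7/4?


Working:
Time signature 7/4: the bottom number 4 means the quarter note gets one count
The top number 7 means 7 quarter-note beats per measure
Total = 7 × 16 measures
= 112 quarter-note beats


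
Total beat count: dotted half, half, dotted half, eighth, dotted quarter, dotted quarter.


Beat values:
  dotted half = 3 beats
  half = 2 beats
  dotted half = 3 beats
  eighth = 0.5 beats
  dotted quarter = 1.5 beats
  dotted quarter = 1.5 beats
Sum = 3 + 2 + 3 + 0.5 + 1.5 + 1.5
= 11.5 beats


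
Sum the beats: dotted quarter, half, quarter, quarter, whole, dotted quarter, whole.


Reasoning:
Beat values:
  dotted quarter = 1.5 beats
  half = 2 beats
  quarter = 1 beat
  quarter = 1 beat
  whole = 4 beats
  dotted quarter = 1.5 beats
  whole = 4 beats
Sum = 1.5 + 2 + 1 + 1 + 4 + 1.5 + 4
= 15 beats


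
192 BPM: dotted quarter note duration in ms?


One quarter-note beat = 60000 / BPM = 60000 / 192 ms
Dotted quarter note = 3/2 × quarter note
Duration = 3/2 × 60000 / 192 = 90000 / 192
= 468.8 ms


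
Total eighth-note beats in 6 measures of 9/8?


Time signature 9/8: the bottom number 8 means the eighth note gets one count
The top number 9 means 9 eighth-note beats per measure
Total = 9 × 6 measures
= 54 eighth-note beats


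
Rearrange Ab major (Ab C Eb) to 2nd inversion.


Root position: Ab C Eb
2nd inversion: move root and 3rd up an octave
Bass note: Eb
Notes (bottom to top) = Eb Ab C


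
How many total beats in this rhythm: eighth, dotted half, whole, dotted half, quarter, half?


Working:
Beat values:
  eighth = 0.5 beats
  dotted half = 3 beats
  whole = 4 beats
  dotted half = 3 beats
  quarter = 1 beat
  half = 2 beats
Sum = 0.5 + 3 + 4 + 3 + 1 + 2
= 13.5 beats


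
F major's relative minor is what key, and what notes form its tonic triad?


Working:
The relative minor shares the major's key signature and starts on its 6th degree
6th degree = a major 6th above the tonic; a major 6th above F is D
→ relative minor of F major is D minor
Tonic triad of D minor = root + minor 3rd + perfect 5th = D F A
= D minor; triad = D F A


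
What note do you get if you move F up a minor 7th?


Working:
minor 7th: 7 letter names, 10 semitones
Letter: F + 6 → E
Pitch: F + 10 semitones, spelled as an E → Eb
= Eb


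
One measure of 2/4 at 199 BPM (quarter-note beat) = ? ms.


Step by step:
Quarter-note beat duration = 60000 / 199 ms
Beats per measure (2/4) = 2
One measure = 2 × 60000 / 199 = 120000 / 199 ms
= 603.0 ms


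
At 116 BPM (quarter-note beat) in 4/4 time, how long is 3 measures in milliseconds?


Let's work it out.
Quarter-note beat duration = 60000 / 116 ms
Beats per measure (4/4) = 4
One measure = 4 × 60000 / 116 = 240000 / 116 ms
3 measures = 3 × 240000 / 116 = 720000 / 116
= 6206.9 ms


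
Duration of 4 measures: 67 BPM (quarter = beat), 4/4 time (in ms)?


Step by step:
Quarter-note beat duration = 60000 / 67 ms
Beats per measure (4/4) = 4
One measure = 4 × 60000 / 67 = 240000 / 67 ms
4 measures = 4 × 240000 / 67 = 960000 / 67
= 14328.4 ms


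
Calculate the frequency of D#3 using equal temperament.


f = 440 × 2^(n/12) where n = semitones from A4
D#3: -18 semitones from A4
f = 440 × 2^(-18/12)
f = 155.56 Hz


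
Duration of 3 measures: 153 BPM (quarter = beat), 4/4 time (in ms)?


Reasoning:
Quarter-note beat duration = 60000 / 153 ms
Beats per measure (4/4) = 4
One measure = 4 × 60000 / 153 = 240000 / 153 ms
3 measures = 3 × 240000 / 153 = 720000 / 153
= 4705.9 ms


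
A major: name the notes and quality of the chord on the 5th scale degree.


Solution.
A major scale: A B C# D E F# G#
Diatonic triad on degree 5 stacks scale notes 5, 7, 2: E G# B
E→G# = 4 semitones; E→B = 7 semitones → major triad
= E G# B (major)


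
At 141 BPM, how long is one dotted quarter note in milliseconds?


Reasoning:
One quarter-note beat = 60000 / BPM = 60000 / 141 ms
Dotted quarter note = 3/2 × quarter note
Duration = 3/2 × 60000 / 141 = 90000 / 141
= 638.3 ms


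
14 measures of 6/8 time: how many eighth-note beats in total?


Reasoning:
Time signature 6/8: the bottom number 8 means the eighth note gets one count
The top number 6 means 6 eighth-note beats per measure
Total = 6 × 14 measures
= 84 eighth-note beats


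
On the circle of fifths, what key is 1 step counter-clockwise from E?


Each counter-clockwise step moves down a perfect 5th (= up a perfect 4th)
From E: E → A
= A


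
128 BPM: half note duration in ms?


Reasoning:
One quarter-note beat = 60000 / BPM = 60000 / 128 ms
Half note = 2 × quarter note
Duration = 2 × 60000 / 128 = 120000 / 128
= 937.5 ms


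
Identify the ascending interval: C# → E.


Step by step:
Letter names: C → E spans 3 letter names → a 3rd
Semitones: C# → E = 3 half-steps
A 3rd of 3 semitones is a minor 3rd
= minor 3rd


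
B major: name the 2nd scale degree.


Working:
Major scale pattern: W-W-H-W-W-W-H (2-2-1-2-2-2-1 semitones)
Starting from B:
  B + 2 semitones → C#
  C# + 2 semitones → D#
  D# + 1 semitone → E
  E + 2 semitones → F#
  F# + 2 semitones → G#
  G# + 2 semitones → A#
  A# + 1 semitone → B
Scale: B C# D# E F# G# A#
Degree 2 = C#


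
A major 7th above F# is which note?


A 7th spans 7 letter names, so from F we land on E
A major 7th = 11 semitones above F#
Spell E at that pitch: E#
= E#


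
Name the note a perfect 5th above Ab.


Step by step:
A 5th spans 5 letter names, so from A we land on E
A perfect 5th = 7 semitones above Ab
Spell E at that pitch: Eb
= Eb


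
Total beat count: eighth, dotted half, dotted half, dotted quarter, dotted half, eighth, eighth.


Solution.
Beat values:
  eighth = 0.5 beats
  dotted half = 3 beats
  dotted half = 3 beats
  dotted quarter = 1.5 beats
  dotted half = 3 beats
  eighth = 0.5 beats
  eighth = 0.5 beats
Sum = 0.5 + 3 + 3 + 1.5 + 3 + 0.5 + 0.5
= 12 beats


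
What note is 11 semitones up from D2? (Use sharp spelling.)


Solution.
D2: chromatic position 2 in octave 2 → absolute = 2×12 + 2 = 26
Transpose up 11: 26 + 11 = 37
37 = 3×12 + 1 → C# in octave 3
Result = C#3


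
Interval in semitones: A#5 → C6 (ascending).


Working:
Absolute semitone position = octave×12 + chromatic position
A#5: 5×12 + 10 = 70
C6: 6×12 + 0 = 72
Difference = 72 - 70 = 2
= 2 semitones


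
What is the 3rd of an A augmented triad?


Step by step:
Augmented triad = root + major 3rd (4 semitones) + augmented 5th (8 semitones)
A triad on A stacks thirds, so the chord tones use letter names A-C-E
Root: A
Major 3rd above A: C#
Augmented 5th above A: E#
The 3rd = C#


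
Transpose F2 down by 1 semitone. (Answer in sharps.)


F2: chromatic position 5 in octave 2 → absolute = 2×12 + 5 = 29
Transpose down 1: 29 - 1 = 28
28 = 2×12 + 4 → E in octave 2
Result = E2


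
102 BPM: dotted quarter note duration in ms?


One quarter-note beat = 60000 / BPM = 60000 / 102 ms
Dotted quarter note = 3/2 × quarter note
Duration = 3/2 × 60000 / 102 = 90000 / 102
= 882.4 ms


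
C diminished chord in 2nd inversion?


Reasoning:
Root position: C Eb Gb
2nd inversion: move root and 3rd up an octave
Bass note: Gb
Notes (bottom to top) = Gb C Eb


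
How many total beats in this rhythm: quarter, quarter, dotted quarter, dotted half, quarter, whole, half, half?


Step by step:
Beat values:
  quarter = 1 beat
  quarter = 1 beat
  dotted quarter = 1.5 beats
  dotted half = 3 beats
  quarter = 1 beat
  whole = 4 beats
  half = 2 beats
  half = 2 beats
Sum = 1 + 1 + 1.5 + 3 + 1 + 4 + 2 + 2
= 15.5 beats


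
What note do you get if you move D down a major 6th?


Let's work it out.
major 6th: 6 letter names, 9 semitones
Letter: D - 5 → F
Pitch: D - 9 semitones, spelled as an F → F
= F


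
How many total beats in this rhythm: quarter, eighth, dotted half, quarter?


Step by step:
Beat values:
  quarter = 1 beat
  eighth = 0.5 beats
  dotted half = 3 beats
  quarter = 1 beat
Sum = 1 + 0.5 + 3 + 1
= 5.5 beats


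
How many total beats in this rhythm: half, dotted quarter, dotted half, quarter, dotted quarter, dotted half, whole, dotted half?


Working:
Beat values:
  half = 2 beats
  dotted quarter = 1.5 beats
  dotted half = 3 beats
  quarter = 1 beat
  dotted quarter = 1.5 beats
  dotted half = 3 beats
  whole = 4 beats
  dotted half = 3 beats
Sum = 2 + 1.5 + 3 + 1 + 1.5 + 3 + 4 + 3
= 19 beats


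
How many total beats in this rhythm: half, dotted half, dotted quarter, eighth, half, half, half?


Solution.
Beat values:
  half = 2 beats
  dotted half = 3 beats
  dotted quarter = 1.5 beats
  eighth = 0.5 beats
  half = 2 beats
  half = 2 beats
  half = 2 beats
Sum = 2 + 3 + 1.5 + 0.5 + 2 + 2 + 2
= 13 beats


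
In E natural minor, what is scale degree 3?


Working:
Natural minor scale pattern: W-H-W-W-H-W-W (2-1-2-2-1-2-2 semitones)
Starting from E:
  E + 2 semitones → F#
  F# + 1 semitone → G
  G + 2 semitones → A
  A + 2 semitones → B
  B + 1 semitone → C
  C + 2 semitones → D
  D + 2 semitones → E
Scale: E F# G A B C D
Degree 3 = G


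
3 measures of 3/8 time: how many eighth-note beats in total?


Time signature 3/8: the bottom number 8 means the eighth note gets one count
The top number 3 means 3 eighth-note beats per measure
Total = 3 × 3 measures
= 9 eighth-note beats


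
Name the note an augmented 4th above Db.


Step by step:
A 4th spans 4 letter names, so from D we land on G
An augmented 4th = 6 semitones above Db
Spell G at that pitch: G
= G


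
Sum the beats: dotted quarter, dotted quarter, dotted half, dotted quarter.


Working:
Beat values:
  dotted quarter = 1.5 beats
  dotted quarter = 1.5 beats
  dotted half = 3 beats
  dotted quarter = 1.5 beats
Sum = 1.5 + 1.5 + 3 + 1.5
= 7.5 beats


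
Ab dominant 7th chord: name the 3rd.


Reasoning:
Dominant 7th chord = root + major 3rd + perfect 5th + minor 7th
Seventh chords stack in thirds, so the letter names are A-C-E-G
Root: Ab
Major 3rd above Ab: C
Perfect 5th above Ab: Eb
Minor 7th above Ab: Gb
The 3rd = C


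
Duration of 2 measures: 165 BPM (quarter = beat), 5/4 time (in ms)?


Step by step:
Quarter-note beat duration = 60000 / 165 ms
Beats per measure (5/4) = 5
One measure = 5 × 60000 / 165 = 300000 / 165 ms
2 measures = 2 × 300000 / 165 = 600000 / 165
= 3636.4 ms


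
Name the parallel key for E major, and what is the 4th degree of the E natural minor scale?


Solution.
Parallel keys share the same tonic but differ in mode
E major → parallel is E minor
E natural minor scale: E F# G A B C D
= E minor; 4th degree = A


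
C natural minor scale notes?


Working:
Natural minor scale pattern: W-H-W-W-H-W-W (2-1-2-2-1-2-2 semitones)
Starting from C:
  C + 2 semitones → D
  D + 1 semitone → Eb
  Eb + 2 semitones → F
  F + 2 semitones → G
  G + 1 semitone → Ab
  Ab + 2 semitones → Bb
  Bb + 2 semitones → C
Scale = C D Eb F G Ab Bb


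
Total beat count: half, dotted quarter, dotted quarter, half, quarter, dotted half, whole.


Let's work it out.
Beat values:
  half = 2 beats
  dotted quarter = 1.5 beats
  dotted quarter = 1.5 beats
  half = 2 beats
  quarter = 1 beat
  dotted half = 3 beats
  whole = 4 beats
Sum = 2 + 1.5 + 1.5 + 2 + 1 + 3 + 4
= 15 beats


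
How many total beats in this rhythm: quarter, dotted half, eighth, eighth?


Working:
Beat values:
  quarter = 1 beat
  dotted half = 3 beats
  eighth = 0.5 beats
  eighth = 0.5 beats
Sum = 1 + 3 + 0.5 + 0.5
= 5 beats


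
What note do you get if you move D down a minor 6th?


minor 6th: 6 letter names, 8 semitones
Letter: D - 5 → F
Pitch: D - 8 semitones, spelled as an F → F#
= F#


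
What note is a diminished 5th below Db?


Reasoning:
A 5th spans 5 letter names, so from D we land on G
A diminished 5th = 6 semitones below Db
Spell G at that pitch: G
= G


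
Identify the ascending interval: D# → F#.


Letter names: D → F spans 3 letter names → a 3rd
Semitones: D# → F# = 3 half-steps
A 3rd of 3 semitones is a minor 3rd
= minor 3rd


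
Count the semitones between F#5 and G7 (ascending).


Absolute semitone position = octave×12 + chromatic position
F#5: 5×12 + 6 = 66
G7: 7×12 + 7 = 91
Difference = 91 - 66 = 25
= 25 semitones


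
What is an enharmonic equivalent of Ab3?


Solution.
Enharmonic notes sound the same pitch but are spelled with different letter names
Ab and G# name the same pitch class
= G#3


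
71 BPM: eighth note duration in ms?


Solution.
One quarter-note beat = 60000 / BPM = 60000 / 71 ms
Eighth note = 1/2 × quarter note
Duration = 1/2 × 60000 / 71 = 30000 / 71
= 422.5 ms


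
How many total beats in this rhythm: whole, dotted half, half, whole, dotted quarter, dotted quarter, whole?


Solution.
Beat values:
  whole = 4 beats
  dotted half = 3 beats
  half = 2 beats
  whole = 4 beats
  dotted quarter = 1.5 beats
  dotted quarter = 1.5 beats
  whole = 4 beats
Sum = 4 + 3 + 2 + 4 + 1.5 + 1.5 + 4
= 20 beats


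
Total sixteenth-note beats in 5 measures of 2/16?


Time signature 2/16: the bottom number 16 means the sixteenth note gets one count
The top number 2 means 2 sixteenth-note beats per measure
Total = 2 × 5 measures
= 10 sixteenth-note beats


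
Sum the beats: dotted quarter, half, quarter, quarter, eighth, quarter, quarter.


Let's work it out.
Beat values:
  dotted quarter = 1.5 beats
  half = 2 beats
  quarter = 1 beat
  quarter = 1 beat
  eighth = 0.5 beats
  quarter = 1 beat
  quarter = 1 beat
Sum = 1.5 + 2 + 1 + 1 + 0.5 + 1 + 1
= 8 beats


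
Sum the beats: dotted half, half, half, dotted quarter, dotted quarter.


Step by step:
Beat values:
  dotted half = 3 beats
  half = 2 beats
  half = 2 beats
  dotted quarter = 1.5 beats
  dotted quarter = 1.5 beats
Sum = 3 + 2 + 2 + 1.5 + 1.5
= 10 beats


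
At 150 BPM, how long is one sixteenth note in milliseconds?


Let's work it out.
One quarter-note beat = 60000 / BPM = 60000 / 150 ms
Sixteenth note = 1/4 × quarter note
Duration = 1/4 × 60000 / 150 = 15000 / 150
= 100.0 ms


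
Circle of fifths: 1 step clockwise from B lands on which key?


Working:
Each clockwise step on the circle of fifths moves up a perfect 5th
From B: B → F#/Gb
= F#/Gb


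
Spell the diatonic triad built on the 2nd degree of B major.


Step by step:
B major scale: B C# D# E F# G# A#
Diatonic triad on degree 2 stacks scale notes 2, 4, 6: C# E G#
C#→E = 3 semitones; C#→G# = 7 semitones → minor triad
= C# E G# (minor)


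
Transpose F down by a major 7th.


Let's work it out.
major 7th: 7 letter names, 11 semitones
Letter: F - 6 → G
Pitch: F - 11 semitones, spelled as a G → Gb
= Gb


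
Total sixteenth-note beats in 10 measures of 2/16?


Solution.
Time signature 2/16: the bottom number 16 means the sixteenth note gets one count
The top number 2 means 2 sixteenth-note beats per measure
Total = 2 × 10 measures
= 20 sixteenth-note beats


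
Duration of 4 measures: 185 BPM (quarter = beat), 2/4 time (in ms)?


Working:
Quarter-note beat duration = 60000 / 185 ms
Beats per measure (2/4) = 2
One measure = 2 × 60000 / 185 = 120000 / 185 ms
4 measures = 4 × 120000 / 185 = 480000 / 185
= 2594.6 ms


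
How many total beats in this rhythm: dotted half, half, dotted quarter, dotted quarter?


Reasoning:
Beat values:
  dotted half = 3 beats
  half = 2 beats
  dotted quarter = 1.5 beats
  dotted quarter = 1.5 beats
Sum = 3 + 2 + 1.5 + 1.5
= 8 beats


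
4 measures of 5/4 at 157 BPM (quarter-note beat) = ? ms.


Solution.
Quarter-note beat duration = 60000 / 157 ms
Beats per measure (5/4) = 5
One measure = 5 × 60000 / 157 = 300000 / 157 ms
4 measures = 4 × 300000 / 157 = 1200000 / 157
= 7643.3 ms


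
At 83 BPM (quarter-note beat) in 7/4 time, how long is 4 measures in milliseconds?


Quarter-note beat duration = 60000 / 83 ms
Beats per measure (7/4) = 7
One measure = 7 × 60000 / 83 = 420000 / 83 ms
4 measures = 4 × 420000 / 83 = 1680000 / 83
= 20241.0 ms


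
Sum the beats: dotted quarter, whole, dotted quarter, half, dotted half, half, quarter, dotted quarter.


Beat values:
  dotted quarter = 1.5 beats
  whole = 4 beats
  dotted quarter = 1.5 beats
  half = 2 beats
  dotted half = 3 beats
  half = 2 beats
  quarter = 1 beat
  dotted quarter = 1.5 beats
Sum = 1.5 + 4 + 1.5 + 2 + 3 + 2 + 1 + 1.5
= 16.5 beats


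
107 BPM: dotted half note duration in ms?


Solution.
One quarter-note beat = 60000 / BPM = 60000 / 107 ms
Dotted half note = 3 × quarter note
Duration = 3 × 60000 / 107 = 180000 / 107
= 1682.2 ms


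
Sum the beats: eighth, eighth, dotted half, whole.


Beat values:
  eighth = 0.5 beats
  eighth = 0.5 beats
  dotted half = 3 beats
  whole = 4 beats
Sum = 0.5 + 0.5 + 3 + 4
= 8 beats


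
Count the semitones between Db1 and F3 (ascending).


Absolute semitone position = octave×12 + chromatic position
Db1: 1×12 + 1 = 13
F3: 3×12 + 5 = 41
Difference = 41 - 13 = 28
= 28 semitones


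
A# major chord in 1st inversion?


Working:
Root position: A# C## E#
1st inversion: move root up an octave
Bass note: C##
Notes (bottom to top) = C## E# A#


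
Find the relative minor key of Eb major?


Working:
The relative minor shares the major's key signature and starts on its 6th degree
6th degree = a major 6th above the tonic; a major 6th above Eb is C
→ relative minor of Eb major is C minor
= C minor


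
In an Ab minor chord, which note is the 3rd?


Let's work it out.
Minor triad = root + minor 3rd (3 semitones) + perfect 5th (7 semitones)
A triad on Ab stacks thirds, so the chord tones use letter names A-C-E
Root: Ab
Minor 3rd above Ab: Cb
Perfect 5th above Ab: Eb
The 3rd = Cb


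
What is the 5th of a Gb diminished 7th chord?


Let's work it out.
Diminished 7th chord = root + minor 3rd + diminished 5th + diminished 7th
Seventh chords stack in thirds, so the letter names are G-B-D-F
Root: Gb
Minor 3rd above Gb: Bbb
Diminished 5th above Gb: Dbb
Diminished 7th above Gb: Fbb
The 5th = Dbb


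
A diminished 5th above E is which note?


Reasoning:
A 5th spans 5 letter names, so from E we land on B
A diminished 5th = 6 semitones above E
Spell B at that pitch: Bb
= Bb


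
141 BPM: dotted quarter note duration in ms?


One quarter-note beat = 60000 / BPM = 60000 / 141 ms
Dotted quarter note = 3/2 × quarter note
Duration = 3/2 × 60000 / 141 = 90000 / 141
= 638.3 ms


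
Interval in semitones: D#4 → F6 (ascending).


Reasoning:
Absolute semitone position = octave×12 + chromatic position
D#4: 4×12 + 3 = 51
F6: 6×12 + 5 = 77
Difference = 77 - 51 = 26
= 26 semitones


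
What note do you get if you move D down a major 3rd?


major 3rd: 3 letter names, 4 semitones
Letter: D - 2 → B
Pitch: D - 4 semitones, spelled as a B → Bb
= Bb


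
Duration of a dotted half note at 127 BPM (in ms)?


Solution.
One quarter-note beat = 60000 / BPM = 60000 / 127 ms
Dotted half note = 3 × quarter note
Duration = 3 × 60000 / 127 = 180000 / 127
= 1417.3 ms


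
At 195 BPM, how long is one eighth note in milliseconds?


One quarter-note beat = 60000 / BPM = 60000 / 195 ms
Eighth note = 1/2 × quarter note
Duration = 1/2 × 60000 / 195 = 30000 / 195
= 153.8 ms


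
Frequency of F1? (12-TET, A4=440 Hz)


f = 440 × 2^(n/12) where n = semitones from A4
F1: -40 semitones from A4
f = 440 × 2^(-40/12)
f = 43.65 Hz


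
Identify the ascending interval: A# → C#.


Solution.
Letter names: A → C spans 3 letter names → a 3rd
Semitones: A# → C# = 3 half-steps
A 3rd of 3 semitones is a minor 3rd
= minor 3rd


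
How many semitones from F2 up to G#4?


Working:
Absolute semitone position = octave×12 + chromatic position
F2: 2×12 + 5 = 29
G#4: 4×12 + 8 = 56
Difference = 56 - 29 = 27
= 27 semitones


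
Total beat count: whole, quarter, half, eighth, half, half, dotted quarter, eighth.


Beat values:
  whole = 4 beats
  quarter = 1 beat
  half = 2 beats
  eighth = 0.5 beats
  half = 2 beats
  half = 2 beats
  dotted quarter = 1.5 beats
  eighth = 0.5 beats
Sum = 4 + 1 + 2 + 0.5 + 2 + 2 + 1.5 + 0.5
= 13.5 beats


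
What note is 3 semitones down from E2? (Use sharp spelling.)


E2: chromatic position 4 in octave 2 → absolute = 2×12 + 4 = 28
Transpose down 3: 28 - 3 = 25
25 = 2×12 + 1 → C# in octave 2
Result = C#2


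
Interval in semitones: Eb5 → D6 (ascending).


Working:
Absolute semitone position = octave×12 + chromatic position
Eb5: 5×12 + 3 = 63
D6: 6×12 + 2 = 74
Difference = 74 - 63 = 11
= 11 semitones


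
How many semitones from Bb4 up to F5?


Absolute semitone position = octave×12 + chromatic position
Bb4: 4×12 + 10 = 58
F5: 5×12 + 5 = 65
Difference = 65 - 58 = 7
= 7 semitones


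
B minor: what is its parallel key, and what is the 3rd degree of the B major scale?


Solution.
Parallel keys share the same tonic but differ in mode
B minor → parallel is B major
B major scale: B C# D# E F# G# A#
= B major; 3rd degree = D#


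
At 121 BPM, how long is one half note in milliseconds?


Solution.
One quarter-note beat = 60000 / BPM = 60000 / 121 ms
Half note = 2 × quarter note
Duration = 2 × 60000 / 121 = 120000 / 121
= 991.7 ms


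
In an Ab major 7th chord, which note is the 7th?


Let's work it out.
Major 7th chord = root + major 3rd + perfect 5th + major 7th
Seventh chords stack in thirds, so the letter names are A-C-E-G
Root: Ab
Major 3rd above Ab: C
Perfect 5th above Ab: Eb
Major 7th above Ab: G
The 7th = G


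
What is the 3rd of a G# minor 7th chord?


Minor 7th chord = root + minor 3rd + perfect 5th + minor 7th
Seventh chords stack in thirds, so the letter names are G-B-D-F
Root: G#
Minor 3rd above G#: B
Perfect 5th above G#: D#
Minor 7th above G#: F#
The 3rd = B


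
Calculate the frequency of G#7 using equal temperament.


f = 440 × 2^(n/12) where n = semitones from A4
G#7: 35 semitones from A4
f = 440 × 2^(35/12)
f = 3322.44 Hz


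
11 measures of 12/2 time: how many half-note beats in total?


Solution.
Time signature 12/2: the bottom number 2 means the half note gets one count
The top number 12 means 12 half-note beats per measure
Total = 12 × 11 measures
= 132 half-note beats


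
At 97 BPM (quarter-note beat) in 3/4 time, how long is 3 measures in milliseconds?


Quarter-note beat duration = 60000 / 97 ms
Beats per measure (3/4) = 3
One measure = 3 × 60000 / 97 = 180000 / 97 ms
3 measures = 3 × 180000 / 97 = 540000 / 97
= 5567.0 ms


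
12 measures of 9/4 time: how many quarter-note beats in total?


Time signature 9/4: the bottom number 4 means the quarter note gets one count
The top number 9 means 9 quarter-note beats per measure
Total = 9 × 12 measures
= 108 quarter-note beats


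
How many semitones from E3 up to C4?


Working:
Absolute semitone position = octave×12 + chromatic position
E3: 3×12 + 4 = 40
C4: 4×12 + 0 = 48
Difference = 48 - 40 = 8
= 8 semitones


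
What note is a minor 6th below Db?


A 6th spans 6 letter names, so from D we land on F
A minor 6th = 8 semitones below Db
Spell F at that pitch: F
= F


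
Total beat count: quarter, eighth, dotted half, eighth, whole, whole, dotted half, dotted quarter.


Let's work it out.
Beat values:
  quarter = 1 beat
  eighth = 0.5 beats
  dotted half = 3 beats
  eighth = 0.5 beats
  whole = 4 beats
  whole = 4 beats
  dotted half = 3 beats
  dotted quarter = 1.5 beats
Sum = 1 + 0.5 + 3 + 0.5 + 4 + 4 + 3 + 1.5
= 17.5 beats


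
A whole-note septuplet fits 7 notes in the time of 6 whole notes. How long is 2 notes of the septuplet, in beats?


Step by step:
Septuplet: 7 notes occupy the space of 6 whole notes
Space = 6 × 4 = 24 beats
Each septuplet note = 24 / 7 = 24/7 beats
2 notes = 2 × 24/7 = 48/7
= 48/7 beats


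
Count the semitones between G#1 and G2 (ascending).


Absolute semitone position = octave×12 + chromatic position
G#1: 1×12 + 8 = 20
G2: 2×12 + 7 = 31
Difference = 31 - 20 = 11
= 11 semitones


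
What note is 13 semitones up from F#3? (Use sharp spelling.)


Solution.
F#3: chromatic position 6 in octave 3 → absolute = 3×12 + 6 = 42
Transpose up 13: 42 + 13 = 55
55 = 4×12 + 7 → G in octave 4
Result = G4


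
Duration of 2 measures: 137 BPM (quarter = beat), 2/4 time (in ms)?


Solution.
Quarter-note beat duration = 60000 / 137 ms
Beats per measure (2/4) = 2
One measure = 2 × 60000 / 137 = 120000 / 137 ms
2 measures = 2 × 120000 / 137 = 240000 / 137
= 1751.8 ms


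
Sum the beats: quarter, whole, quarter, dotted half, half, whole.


Beat values:
  quarter = 1 beat
  whole = 4 beats
  quarter = 1 beat
  dotted half = 3 beats
  half = 2 beats
  whole = 4 beats
Sum = 1 + 4 + 1 + 3 + 2 + 4
= 15 beats


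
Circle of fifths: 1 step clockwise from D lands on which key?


Let's work it out.
Each clockwise step on the circle of fifths moves up a perfect 5th
From D: D → A
= A


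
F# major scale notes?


Major scale pattern: W-W-H-W-W-W-H (2-2-1-2-2-2-1 semitones)
Starting from F#:
  F# + 2 semitones → G#
  G# + 2 semitones → A#
  A# + 1 semitone → B
  B + 2 semitones → C#
  C# + 2 semitones → D#
  D# + 2 semitones → E#
  E# + 1 semitone → F#
Scale = F# G# A# B C# D# E#
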